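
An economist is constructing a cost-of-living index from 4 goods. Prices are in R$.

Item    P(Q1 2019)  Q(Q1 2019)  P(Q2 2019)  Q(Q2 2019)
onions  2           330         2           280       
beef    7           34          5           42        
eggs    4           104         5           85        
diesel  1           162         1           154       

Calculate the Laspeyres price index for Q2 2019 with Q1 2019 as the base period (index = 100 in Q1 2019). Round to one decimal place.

Laspeyres price index uses base-period quantities as weights.
ΣP(Q2 2019)·Q(Q1 2019) = 2×330 + 5×34 + 5×104 + 1×162 = 660 + 170 + 520 + 162 = 1512
ΣP(Q1 2019)·Q(Q1 2019) = 2×330 + 7×34 + 4×104 + 1×162 = 660 + 238 + 416 + 162 = 1476
Index = 1512 / 1476 × 100 = 102.4390

102.4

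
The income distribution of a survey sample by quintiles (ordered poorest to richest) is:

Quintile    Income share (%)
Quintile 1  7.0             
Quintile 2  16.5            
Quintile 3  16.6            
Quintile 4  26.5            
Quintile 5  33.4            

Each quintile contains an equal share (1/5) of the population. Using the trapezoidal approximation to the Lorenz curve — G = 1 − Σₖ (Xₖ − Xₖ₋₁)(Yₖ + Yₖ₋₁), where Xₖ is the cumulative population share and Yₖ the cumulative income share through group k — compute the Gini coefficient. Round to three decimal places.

0.251

Cumulative income shares Yₖ: 0.0700, 0.2350, 0.4010, 0.6660, 1.0000
Σ (Xₖ−Xₖ₋₁)(Yₖ+Yₖ₋₁) = (1/5)(0.0700+0.0000) + (1/5)(0.2350+0.0700) + (1/5)(0.4010+0.2350) + (1/5)(0.6660+0.4010) + (1/5)(1.0000+0.6660)
  = 0.0140 + 0.0610 + 0.1272 + 0.2134 + 0.3332 = 0.7488
G = 1 − 0.7488 = 0.2512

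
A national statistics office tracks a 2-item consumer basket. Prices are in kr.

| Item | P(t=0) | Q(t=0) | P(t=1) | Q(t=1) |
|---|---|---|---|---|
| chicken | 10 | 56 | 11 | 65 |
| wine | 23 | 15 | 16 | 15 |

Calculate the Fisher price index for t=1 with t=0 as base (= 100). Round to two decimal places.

Laspeyres component (base-period weights):
ΣP(t=1)Q(t=0) = 11×56 + 16×15 = 616 + 240 = 856
ΣP(t=0)Q(t=0) = 10×56 + 23×15 = 560 + 345 = 905
L = 856 / 905 × 100 = 94.5856
Paasche component (current-period weights):
ΣP(t=1)Q(t=1) = 11×65 + 16×15 = 715 + 240 = 955
ΣP(t=0)Q(t=1) = 10×65 + 23×15 = 650 + 345 = 995
P = 955 / 995 × 100 = 95.9799
Fisher = √(L × P) = √(94.5856 × 95.9799) = 95.2802

95.28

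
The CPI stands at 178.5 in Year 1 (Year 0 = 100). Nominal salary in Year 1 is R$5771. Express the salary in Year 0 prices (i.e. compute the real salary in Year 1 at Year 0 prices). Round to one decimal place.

Real = Nominal ÷ (Index/100) = 5771 ÷ (178.5/100)
     = 5771 ÷ 1.785 = 3233.0532

3233.1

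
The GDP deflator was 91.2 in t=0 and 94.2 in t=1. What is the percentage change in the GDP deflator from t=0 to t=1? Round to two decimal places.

Change = (94.2 − 91.2) / 91.2 × 100
       = 3.0 / 91.2 × 100 = 3.2895%

3.29%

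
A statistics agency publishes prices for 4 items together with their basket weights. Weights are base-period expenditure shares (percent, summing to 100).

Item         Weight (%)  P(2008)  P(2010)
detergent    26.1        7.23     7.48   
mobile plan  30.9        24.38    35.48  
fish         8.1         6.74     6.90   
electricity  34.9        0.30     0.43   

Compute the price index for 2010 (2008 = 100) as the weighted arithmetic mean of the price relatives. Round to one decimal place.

detergent: 26.1 × (7.48/7.23) = 26.1 × 1.034578 = 27.0025
mobile plan: 30.9 × (35.48/24.38) = 30.9 × 1.455291 = 44.9685
fish: 8.1 × (6.90/6.74) = 8.1 × 1.023739 = 8.2923
electricity: 34.9 × (0.43/0.30) = 34.9 × 1.433333 = 50.0233
Index = Σ wᵢ·(p₁ᵢ/p₀ᵢ) = 27.0025 + 44.9685 + 8.2923 + 50.0233 = 130.2866

130.3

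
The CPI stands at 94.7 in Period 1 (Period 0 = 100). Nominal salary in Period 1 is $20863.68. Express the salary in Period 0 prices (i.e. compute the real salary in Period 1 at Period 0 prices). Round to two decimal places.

Real = Nominal ÷ (Index/100) = 20863.68 ÷ (94.7/100)
     = 20863.68 ÷ 0.947 = 22031.3411

22031.34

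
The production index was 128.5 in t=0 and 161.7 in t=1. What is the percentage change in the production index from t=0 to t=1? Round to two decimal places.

Change = (161.7 − 128.5) / 128.5 × 100
       = 33.2 / 128.5 × 100 = 25.8366%

25.84%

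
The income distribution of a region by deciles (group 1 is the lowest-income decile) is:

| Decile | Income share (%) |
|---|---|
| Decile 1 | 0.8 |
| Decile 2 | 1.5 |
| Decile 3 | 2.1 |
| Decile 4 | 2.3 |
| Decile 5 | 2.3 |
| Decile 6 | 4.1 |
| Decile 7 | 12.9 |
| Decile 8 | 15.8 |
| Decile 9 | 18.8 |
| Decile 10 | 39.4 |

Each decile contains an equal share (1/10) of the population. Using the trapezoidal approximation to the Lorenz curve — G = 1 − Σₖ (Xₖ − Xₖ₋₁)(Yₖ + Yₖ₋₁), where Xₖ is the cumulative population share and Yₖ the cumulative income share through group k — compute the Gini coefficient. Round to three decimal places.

0.571

Cumulative income shares Yₖ: 0.0080, 0.0230, 0.0440, 0.0670, 0.0900, 0.1310, 0.2600, 0.4180, 0.6060, 1.0000
Σ (Xₖ−Xₖ₋₁)(Yₖ+Yₖ₋₁) = (1/10)(0.0080+0.0000) + (1/10)(0.0230+0.0080) + (1/10)(0.0440+0.0230) + (1/10)(0.0670+0.0440) + (1/10)(0.0900+0.0670) + (1/10)(0.1310+0.0900) + (1/10)(0.2600+0.1310) + (1/10)(0.4180+0.2600) + (1/10)(0.6060+0.4180) + (1/10)(1.0000+0.6060)
  = 0.0008 + 0.0031 + 0.0067 + 0.0111 + 0.0157 + 0.0221 + 0.0391 + 0.0678 + 0.1024 + 0.1606 = 0.4294
G = 1 − 0.4294 = 0.5706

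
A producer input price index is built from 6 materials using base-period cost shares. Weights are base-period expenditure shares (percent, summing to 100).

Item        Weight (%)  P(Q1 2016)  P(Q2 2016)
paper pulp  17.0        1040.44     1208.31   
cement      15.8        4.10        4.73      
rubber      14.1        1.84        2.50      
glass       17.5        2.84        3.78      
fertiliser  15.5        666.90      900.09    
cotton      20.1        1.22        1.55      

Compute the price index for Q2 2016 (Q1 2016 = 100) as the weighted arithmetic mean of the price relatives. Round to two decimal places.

126.88

paper pulp: 17.0 × (1208.31/1040.44) = 17.0 × 1.161345 = 19.7429
cement: 15.8 × (4.73/4.10) = 15.8 × 1.153659 = 18.2278
rubber: 14.1 × (2.50/1.84) = 14.1 × 1.358696 = 19.1576
glass: 17.5 × (3.78/2.84) = 17.5 × 1.330986 = 23.2923
fertiliser: 15.5 × (900.09/666.90) = 15.5 × 1.349663 = 20.9198
cotton: 20.1 × (1.55/1.22) = 20.1 × 1.270492 = 25.5369
Index = Σ wᵢ·(p₁ᵢ/p₀ᵢ) = 19.7429 + 18.2278 + 19.1576 + 23.2923 + 20.9198 + 25.5369 = 126.8772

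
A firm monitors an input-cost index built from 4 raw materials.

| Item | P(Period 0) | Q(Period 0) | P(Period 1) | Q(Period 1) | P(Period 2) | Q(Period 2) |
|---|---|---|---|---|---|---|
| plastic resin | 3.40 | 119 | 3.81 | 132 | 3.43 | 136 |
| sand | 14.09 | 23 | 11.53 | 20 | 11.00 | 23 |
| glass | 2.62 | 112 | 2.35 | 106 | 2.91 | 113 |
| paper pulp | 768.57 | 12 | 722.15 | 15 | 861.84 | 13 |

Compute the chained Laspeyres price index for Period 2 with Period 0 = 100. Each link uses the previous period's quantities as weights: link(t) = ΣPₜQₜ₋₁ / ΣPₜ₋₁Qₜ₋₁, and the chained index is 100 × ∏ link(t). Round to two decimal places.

110.86

Link Period 0→Period 1:
ΣP(Period 1)Q(Period 0) = 3.81×119 + 11.53×23 + 2.35×112 + 722.15×12 = 453.39 + 265.19 + 263.2 + 8665.8 = 9647.58
ΣP(Period 0)Q(Period 0) = 3.40×119 + 14.09×23 + 2.62×112 + 768.57×12 = 404.6 + 324.07 + 293.44 + 9222.84 = 10244.95
link = 9647.58/10244.95 = 0.941691
Link Period 1→Period 2:
ΣP(Period 2)Q(Period 1) = 3.43×132 + 11.00×20 + 2.91×106 + 861.84×15 = 452.76 + 220 + 308.46 + 12927.6 = 13908.82
ΣP(Period 1)Q(Period 1) = 3.81×132 + 11.53×20 + 2.35×106 + 722.15×15 = 502.92 + 230.6 + 249.1 + 10832.25 = 11814.87
link = 13908.82/11814.87 = 1.177230
Chained index = 100 × 0.941691 × 1.177230 = 110.8587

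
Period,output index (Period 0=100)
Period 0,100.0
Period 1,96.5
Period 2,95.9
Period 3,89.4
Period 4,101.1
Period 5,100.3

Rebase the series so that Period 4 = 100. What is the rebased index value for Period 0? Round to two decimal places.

Rebased(Period 0) = 100.0 / 101.1 × 100 = 98.9120

98.91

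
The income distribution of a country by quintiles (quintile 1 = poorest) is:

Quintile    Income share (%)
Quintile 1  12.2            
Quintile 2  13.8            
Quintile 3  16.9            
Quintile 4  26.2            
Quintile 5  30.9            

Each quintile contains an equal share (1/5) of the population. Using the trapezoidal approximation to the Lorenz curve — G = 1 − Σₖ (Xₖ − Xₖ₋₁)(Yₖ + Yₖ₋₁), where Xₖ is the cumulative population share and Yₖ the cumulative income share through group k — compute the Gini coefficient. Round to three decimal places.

Cumulative income shares Yₖ: 0.1220, 0.2600, 0.4290, 0.6910, 1.0000
Σ (Xₖ−Xₖ₋₁)(Yₖ+Yₖ₋₁) = (1/5)(0.1220+0.0000) + (1/5)(0.2600+0.1220) + (1/5)(0.4290+0.2600) + (1/5)(0.6910+0.4290) + (1/5)(1.0000+0.6910)
  = 0.0244 + 0.0764 + 0.1378 + 0.2240 + 0.3382 = 0.8008
G = 1 − 0.8008 = 0.1992

0.199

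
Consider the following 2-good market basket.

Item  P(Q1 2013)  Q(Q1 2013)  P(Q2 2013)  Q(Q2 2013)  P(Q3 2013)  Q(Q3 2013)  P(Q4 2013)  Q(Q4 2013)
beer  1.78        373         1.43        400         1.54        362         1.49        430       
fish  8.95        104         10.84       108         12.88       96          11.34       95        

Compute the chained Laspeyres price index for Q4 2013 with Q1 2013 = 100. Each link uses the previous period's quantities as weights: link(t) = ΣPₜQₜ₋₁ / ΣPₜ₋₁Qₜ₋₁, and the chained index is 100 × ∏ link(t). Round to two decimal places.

108.84

Link Q1 2013→Q2 2013:
ΣP(Q2 2013)Q(Q1 2013) = 1.43×373 + 10.84×104 = 533.39 + 1127.36 = 1660.75
ΣP(Q1 2013)Q(Q1 2013) = 1.78×373 + 8.95×104 = 663.94 + 930.8 = 1594.74
link = 1660.75/1594.74 = 1.041392
Link Q2 2013→Q3 2013:
ΣP(Q3 2013)Q(Q2 2013) = 1.54×400 + 12.88×108 = 616 + 1391.04 = 2007.04
ΣP(Q2 2013)Q(Q2 2013) = 1.43×400 + 10.84×108 = 572 + 1170.72 = 1742.72
link = 2007.04/1742.72 = 1.151671
Link Q3 2013→Q4 2013:
ΣP(Q4 2013)Q(Q3 2013) = 1.49×362 + 11.34×96 = 539.38 + 1088.64 = 1628.02
ΣP(Q3 2013)Q(Q3 2013) = 1.54×362 + 12.88×96 = 557.48 + 1236.48 = 1793.96
link = 1628.02/1793.96 = 0.907501
Chained index = 100 × 1.041392 × 1.151671 × 0.907501 = 108.8403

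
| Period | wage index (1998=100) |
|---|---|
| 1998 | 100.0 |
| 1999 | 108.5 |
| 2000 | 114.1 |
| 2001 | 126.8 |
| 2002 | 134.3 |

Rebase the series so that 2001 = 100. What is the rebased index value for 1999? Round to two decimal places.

85.57

Rebased(1999) = 108.5 / 126.8 × 100 = 85.5678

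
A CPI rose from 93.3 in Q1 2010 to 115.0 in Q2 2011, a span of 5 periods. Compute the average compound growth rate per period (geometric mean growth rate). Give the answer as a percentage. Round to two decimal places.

4.27%

Growth factor = (115.0/93.3)^(1/5) = (1.232583)^(1/5) = 1.042709
Growth rate = 1.042709 − 1 = 0.042709 = 4.2709%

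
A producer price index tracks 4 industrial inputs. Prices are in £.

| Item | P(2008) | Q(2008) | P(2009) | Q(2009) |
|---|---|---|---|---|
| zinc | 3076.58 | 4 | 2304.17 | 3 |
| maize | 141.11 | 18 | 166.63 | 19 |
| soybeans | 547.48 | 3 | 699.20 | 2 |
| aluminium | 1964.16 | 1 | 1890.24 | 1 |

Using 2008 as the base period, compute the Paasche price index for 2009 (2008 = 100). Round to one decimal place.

Paasche price index uses current-period quantities as weights.
ΣP(2009)·Q(2009) = 2304.17×3 + 166.63×19 + 699.20×2 + 1890.24×1 = 6912.51 + 3165.97 + 1398.4 + 1890.24 = 13367.12
ΣP(2008)·Q(2009) = 3076.58×3 + 141.11×19 + 547.48×2 + 1964.16×1 = 9229.74 + 2681.09 + 1094.96 + 1964.16 = 14969.95
Index = 13367.12 / 14969.95 × 100 = 89.2930

89.3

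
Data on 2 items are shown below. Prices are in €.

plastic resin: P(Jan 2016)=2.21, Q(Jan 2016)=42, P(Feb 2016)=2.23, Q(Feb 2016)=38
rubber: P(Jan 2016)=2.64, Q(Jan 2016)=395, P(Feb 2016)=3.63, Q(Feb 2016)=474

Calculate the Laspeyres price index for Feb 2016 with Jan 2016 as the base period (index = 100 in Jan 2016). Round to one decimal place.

134.5

Laspeyres price index uses base-period quantities as weights.
ΣP(Feb 2016)·Q(Jan 2016) = 2.23×42 + 3.63×395 = 93.66 + 1433.85 = 1527.51
ΣP(Jan 2016)·Q(Jan 2016) = 2.21×42 + 2.64×395 = 92.82 + 1042.8 = 1135.62
Index = 1527.51 / 1135.62 × 100 = 134.5089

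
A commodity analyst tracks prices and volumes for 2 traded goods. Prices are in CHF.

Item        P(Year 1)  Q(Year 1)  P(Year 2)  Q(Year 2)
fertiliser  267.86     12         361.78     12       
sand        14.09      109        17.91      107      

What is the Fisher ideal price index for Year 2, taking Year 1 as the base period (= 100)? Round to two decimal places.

132.51

Laspeyres component (base-period weights):
ΣP(Year 2)Q(Year 1) = 361.78×12 + 17.91×109 = 4341.36 + 1952.19 = 6293.55
ΣP(Year 1)Q(Year 1) = 267.86×12 + 14.09×109 = 3214.32 + 1535.81 = 4750.13
L = 6293.55 / 4750.13 × 100 = 132.4922
Paasche component (current-period weights):
ΣP(Year 2)Q(Year 2) = 361.78×12 + 17.91×107 = 4341.36 + 1916.37 = 6257.73
ΣP(Year 1)Q(Year 2) = 267.86×12 + 14.09×107 = 3214.32 + 1507.63 = 4721.95
P = 6257.73 / 4721.95 × 100 = 132.5243
Fisher = √(L × P) = √(132.4922 × 132.5243) = 132.5082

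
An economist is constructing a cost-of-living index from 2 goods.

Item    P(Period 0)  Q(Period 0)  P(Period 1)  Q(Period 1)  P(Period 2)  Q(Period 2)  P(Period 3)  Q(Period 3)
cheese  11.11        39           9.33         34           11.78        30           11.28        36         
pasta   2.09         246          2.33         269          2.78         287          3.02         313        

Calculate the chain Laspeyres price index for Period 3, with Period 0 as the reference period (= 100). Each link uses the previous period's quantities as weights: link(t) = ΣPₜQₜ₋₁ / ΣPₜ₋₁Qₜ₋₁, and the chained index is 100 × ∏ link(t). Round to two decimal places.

Link Period 0→Period 1:
ΣP(Period 1)Q(Period 0) = 9.33×39 + 2.33×246 = 363.87 + 573.18 = 937.05
ΣP(Period 0)Q(Period 0) = 11.11×39 + 2.09×246 = 433.29 + 514.14 = 947.43
link = 937.05/947.43 = 0.989044
Link Period 1→Period 2:
ΣP(Period 2)Q(Period 1) = 11.78×34 + 2.78×269 = 400.52 + 747.82 = 1148.34
ΣP(Period 1)Q(Period 1) = 9.33×34 + 2.33×269 = 317.22 + 626.77 = 943.99
link = 1148.34/943.99 = 1.216475
Link Period 2→Period 3:
ΣP(Period 3)Q(Period 2) = 11.28×30 + 3.02×287 = 338.4 + 866.74 = 1205.14
ΣP(Period 2)Q(Period 2) = 11.78×30 + 2.78×287 = 353.4 + 797.86 = 1151.26
link = 1205.14/1151.26 = 1.046801
Chained index = 100 × 0.989044 × 1.216475 × 1.046801 = 125.9455

125.95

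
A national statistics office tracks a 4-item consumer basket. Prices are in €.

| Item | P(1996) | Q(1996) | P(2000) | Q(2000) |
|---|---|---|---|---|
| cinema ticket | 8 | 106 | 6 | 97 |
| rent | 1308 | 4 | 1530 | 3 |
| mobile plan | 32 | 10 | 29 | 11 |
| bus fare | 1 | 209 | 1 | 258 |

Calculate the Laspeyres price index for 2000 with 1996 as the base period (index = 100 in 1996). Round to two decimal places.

Laspeyres price index uses base-period quantities as weights.
ΣP(2000)·Q(1996) = 6×106 + 1530×4 + 29×10 + 1×209 = 636 + 6120 + 290 + 209 = 7255
ΣP(1996)·Q(1996) = 8×106 + 1308×4 + 32×10 + 1×209 = 848 + 5232 + 320 + 209 = 6609
Index = 7255 / 6609 × 100 = 109.7745

109.77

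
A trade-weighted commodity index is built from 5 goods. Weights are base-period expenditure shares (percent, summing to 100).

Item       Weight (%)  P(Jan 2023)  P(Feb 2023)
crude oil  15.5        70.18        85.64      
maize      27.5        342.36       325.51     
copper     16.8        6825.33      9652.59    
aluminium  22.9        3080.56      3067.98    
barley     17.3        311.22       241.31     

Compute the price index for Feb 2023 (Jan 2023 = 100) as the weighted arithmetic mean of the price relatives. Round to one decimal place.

crude oil: 15.5 × (85.64/70.18) = 15.5 × 1.220291 = 18.9145
maize: 27.5 × (325.51/342.36) = 27.5 × 0.950783 = 26.1465
copper: 16.8 × (9652.59/6825.33) = 16.8 × 1.414231 = 23.7591
aluminium: 22.9 × (3067.98/3080.56) = 22.9 × 0.995916 = 22.8065
barley: 17.3 × (241.31/311.22) = 17.3 × 0.775368 = 13.4139
Index = Σ wᵢ·(p₁ᵢ/p₀ᵢ) = 18.9145 + 26.1465 + 23.7591 + 22.8065 + 13.4139 = 105.0405

105.0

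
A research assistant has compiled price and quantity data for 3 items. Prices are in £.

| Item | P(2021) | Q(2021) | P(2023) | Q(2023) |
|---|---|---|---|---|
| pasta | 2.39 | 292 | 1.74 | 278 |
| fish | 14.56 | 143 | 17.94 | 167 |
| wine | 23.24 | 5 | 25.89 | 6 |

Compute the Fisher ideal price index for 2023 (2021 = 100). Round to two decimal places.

Laspeyres component (base-period weights):
ΣP(2023)Q(2021) = 1.74×292 + 17.94×143 + 25.89×5 = 508.08 + 2565.42 + 129.45 = 3202.95
ΣP(2021)Q(2021) = 2.39×292 + 14.56×143 + 23.24×5 = 697.88 + 2082.08 + 116.2 = 2896.16
L = 3202.95 / 2896.16 × 100 = 110.5930
Paasche component (current-period weights):
ΣP(2023)Q(2023) = 1.74×278 + 17.94×167 + 25.89×6 = 483.72 + 2995.98 + 155.34 = 3635.04
ΣP(2021)Q(2023) = 2.39×278 + 14.56×167 + 23.24×6 = 664.42 + 2431.52 + 139.44 = 3235.38
P = 3635.04 / 3235.38 × 100 = 112.3528
Fisher = √(L × P) = √(110.5930 × 112.3528) = 111.4694

111.47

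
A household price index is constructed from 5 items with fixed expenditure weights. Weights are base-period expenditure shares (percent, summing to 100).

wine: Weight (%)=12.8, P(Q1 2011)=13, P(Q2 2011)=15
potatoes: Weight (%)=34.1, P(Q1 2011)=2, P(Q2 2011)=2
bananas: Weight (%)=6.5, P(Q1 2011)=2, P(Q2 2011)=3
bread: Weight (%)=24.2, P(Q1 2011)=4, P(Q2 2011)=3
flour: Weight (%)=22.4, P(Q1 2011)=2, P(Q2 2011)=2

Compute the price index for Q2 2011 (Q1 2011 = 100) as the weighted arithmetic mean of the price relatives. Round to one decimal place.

wine: 12.8 × (15/13) = 12.8 × 1.153846 = 14.7692
potatoes: 34.1 × (2/2) = 34.1 × 1.000000 = 34.1000
bananas: 6.5 × (3/2) = 6.5 × 1.500000 = 9.7500
bread: 24.2 × (3/4) = 24.2 × 0.750000 = 18.1500
flour: 22.4 × (2/2) = 22.4 × 1.000000 = 22.4000
Index = Σ wᵢ·(p₁ᵢ/p₀ᵢ) = 14.7692 + 34.1000 + 9.7500 + 18.1500 + 22.4000 = 99.1692

99.2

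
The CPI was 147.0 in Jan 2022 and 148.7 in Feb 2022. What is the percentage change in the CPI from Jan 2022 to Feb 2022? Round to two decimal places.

Change = (148.7 − 147.0) / 147.0 × 100
       = 1.7 / 147.0 × 100 = 1.1565%

1.16%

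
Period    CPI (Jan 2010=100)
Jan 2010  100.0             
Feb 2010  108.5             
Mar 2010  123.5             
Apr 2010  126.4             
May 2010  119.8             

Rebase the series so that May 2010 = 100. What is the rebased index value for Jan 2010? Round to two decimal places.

Rebased(Jan 2010) = 100.0 / 119.8 × 100 = 83.4725

83.47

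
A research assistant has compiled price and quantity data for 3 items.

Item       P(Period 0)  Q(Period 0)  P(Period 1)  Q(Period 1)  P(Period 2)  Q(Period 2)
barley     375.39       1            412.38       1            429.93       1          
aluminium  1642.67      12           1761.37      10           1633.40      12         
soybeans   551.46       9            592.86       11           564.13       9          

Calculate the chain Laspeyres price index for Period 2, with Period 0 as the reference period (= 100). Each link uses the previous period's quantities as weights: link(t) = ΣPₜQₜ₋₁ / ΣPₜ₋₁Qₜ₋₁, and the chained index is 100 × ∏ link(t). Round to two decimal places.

100.42

Link Period 0→Period 1:
ΣP(Period 1)Q(Period 0) = 412.38×1 + 1761.37×12 + 592.86×9 = 412.38 + 21136.44 + 5335.74 = 26884.56
ΣP(Period 0)Q(Period 0) = 375.39×1 + 1642.67×12 + 551.46×9 = 375.39 + 19712.04 + 4963.14 = 25050.57
link = 26884.56/25050.57 = 1.073212
Link Period 1→Period 2:
ΣP(Period 2)Q(Period 1) = 429.93×1 + 1633.40×10 + 564.13×11 = 429.93 + 16334 + 6205.43 = 22969.36
ΣP(Period 1)Q(Period 1) = 412.38×1 + 1761.37×10 + 592.86×11 = 412.38 + 17613.7 + 6521.46 = 24547.54
link = 22969.36/24547.54 = 0.935709
Chained index = 100 × 1.073212 × 0.935709 = 100.4214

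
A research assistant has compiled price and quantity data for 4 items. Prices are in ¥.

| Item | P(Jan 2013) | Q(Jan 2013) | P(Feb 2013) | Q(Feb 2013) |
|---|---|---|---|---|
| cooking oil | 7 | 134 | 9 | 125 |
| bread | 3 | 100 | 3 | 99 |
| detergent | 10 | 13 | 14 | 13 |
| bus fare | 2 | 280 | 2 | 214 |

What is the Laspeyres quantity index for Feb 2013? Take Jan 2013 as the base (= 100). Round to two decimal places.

89.73

Laspeyres quantity index uses base-period prices as weights.
ΣP(Jan 2013)·Q(Feb 2013) = 7×125 + 3×99 + 10×13 + 2×214 = 875 + 297 + 130 + 428 = 1730
ΣP(Jan 2013)·Q(Jan 2013) = 7×134 + 3×100 + 10×13 + 2×280 = 938 + 300 + 130 + 560 = 1928
Index = 1730 / 1928 × 100 = 89.7303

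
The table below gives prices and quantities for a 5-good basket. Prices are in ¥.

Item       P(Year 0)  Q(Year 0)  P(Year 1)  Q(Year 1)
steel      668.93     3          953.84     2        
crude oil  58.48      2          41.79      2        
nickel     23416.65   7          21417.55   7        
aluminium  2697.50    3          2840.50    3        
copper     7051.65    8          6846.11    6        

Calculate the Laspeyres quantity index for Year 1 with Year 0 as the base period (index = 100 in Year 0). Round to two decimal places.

93.59

Laspeyres quantity index uses base-period prices as weights.
ΣP(Year 0)·Q(Year 1) = 668.93×2 + 58.48×2 + 23416.65×7 + 2697.50×3 + 7051.65×6 = 1337.86 + 116.96 + 163916.55 + 8092.5 + 42309.9 = 215773.77
ΣP(Year 0)·Q(Year 0) = 668.93×3 + 58.48×2 + 23416.65×7 + 2697.50×3 + 7051.65×8 = 2006.79 + 116.96 + 163916.55 + 8092.5 + 56413.2 = 230546
Index = 215773.77 / 230546 × 100 = 93.5925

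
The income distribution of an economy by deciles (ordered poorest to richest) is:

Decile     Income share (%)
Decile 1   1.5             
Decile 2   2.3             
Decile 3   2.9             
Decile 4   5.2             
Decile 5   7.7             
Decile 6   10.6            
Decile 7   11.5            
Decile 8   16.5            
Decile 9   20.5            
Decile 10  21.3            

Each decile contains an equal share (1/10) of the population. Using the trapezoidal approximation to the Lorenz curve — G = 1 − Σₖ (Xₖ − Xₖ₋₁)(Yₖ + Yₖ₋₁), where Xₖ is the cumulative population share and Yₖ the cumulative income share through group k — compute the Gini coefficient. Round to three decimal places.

Cumulative income shares Yₖ: 0.0150, 0.0380, 0.0670, 0.1190, 0.1960, 0.3020, 0.4170, 0.5820, 0.7870, 1.0000
Σ (Xₖ−Xₖ₋₁)(Yₖ+Yₖ₋₁) = (1/10)(0.0150+0.0000) + (1/10)(0.0380+0.0150) + (1/10)(0.0670+0.0380) + (1/10)(0.1190+0.0670) + (1/10)(0.1960+0.1190) + (1/10)(0.3020+0.1960) + (1/10)(0.4170+0.3020) + (1/10)(0.5820+0.4170) + (1/10)(0.7870+0.5820) + (1/10)(1.0000+0.7870)
  = 0.0015 + 0.0053 + 0.0105 + 0.0186 + 0.0315 + 0.0498 + 0.0719 + 0.0999 + 0.1369 + 0.1787 = 0.6046
G = 1 − 0.6046 = 0.3954

0.395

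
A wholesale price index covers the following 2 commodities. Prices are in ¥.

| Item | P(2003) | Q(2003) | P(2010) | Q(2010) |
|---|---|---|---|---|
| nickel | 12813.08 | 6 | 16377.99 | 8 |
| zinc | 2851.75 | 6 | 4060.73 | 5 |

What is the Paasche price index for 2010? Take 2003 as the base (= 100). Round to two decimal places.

Paasche price index uses current-period quantities as weights.
ΣP(2010)·Q(2010) = 16377.99×8 + 4060.73×5 = 131023.92 + 20303.65 = 151327.57
ΣP(2003)·Q(2010) = 12813.08×8 + 2851.75×5 = 102504.64 + 14258.75 = 116763.39
Index = 151327.57 / 116763.39 × 100 = 129.6019

129.60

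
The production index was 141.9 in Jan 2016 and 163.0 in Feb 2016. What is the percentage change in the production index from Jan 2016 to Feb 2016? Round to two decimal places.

Change = (163.0 − 141.9) / 141.9 × 100
       = 21.1 / 141.9 × 100 = 14.8696%

14.87%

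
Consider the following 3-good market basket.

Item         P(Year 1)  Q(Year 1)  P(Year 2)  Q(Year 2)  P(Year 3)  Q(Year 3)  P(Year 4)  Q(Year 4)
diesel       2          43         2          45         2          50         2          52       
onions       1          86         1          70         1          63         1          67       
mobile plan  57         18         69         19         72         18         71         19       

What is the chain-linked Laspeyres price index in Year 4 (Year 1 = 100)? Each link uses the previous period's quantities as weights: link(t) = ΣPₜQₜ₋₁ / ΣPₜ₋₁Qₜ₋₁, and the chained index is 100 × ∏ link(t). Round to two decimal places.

Link Year 1→Year 2:
ΣP(Year 2)Q(Year 1) = 2×43 + 1×86 + 69×18 = 86 + 86 + 1242 = 1414
ΣP(Year 1)Q(Year 1) = 2×43 + 1×86 + 57×18 = 86 + 86 + 1026 = 1198
link = 1414/1198 = 1.180301
Link Year 2→Year 3:
ΣP(Year 3)Q(Year 2) = 2×45 + 1×70 + 72×19 = 90 + 70 + 1368 = 1528
ΣP(Year 2)Q(Year 2) = 2×45 + 1×70 + 69×19 = 90 + 70 + 1311 = 1471
link = 1528/1471 = 1.038749
Link Year 3→Year 4:
ΣP(Year 4)Q(Year 3) = 2×50 + 1×63 + 71×18 = 100 + 63 + 1278 = 1441
ΣP(Year 3)Q(Year 3) = 2×50 + 1×63 + 72×18 = 100 + 63 + 1296 = 1459
link = 1441/1459 = 0.987663
Chained index = 100 × 1.180301 × 1.038749 × 0.987663 = 121.0910

121.09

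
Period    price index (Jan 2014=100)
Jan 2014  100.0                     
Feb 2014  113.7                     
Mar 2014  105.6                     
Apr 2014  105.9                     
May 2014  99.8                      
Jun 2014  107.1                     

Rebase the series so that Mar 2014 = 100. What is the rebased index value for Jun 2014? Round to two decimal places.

Rebased(Jun 2014) = 107.1 / 105.6 × 100 = 101.4205

101.42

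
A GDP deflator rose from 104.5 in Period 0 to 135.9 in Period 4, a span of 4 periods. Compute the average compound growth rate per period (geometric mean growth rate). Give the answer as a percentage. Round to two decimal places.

Growth factor = (135.9/104.5)^(1/4) = (1.300478)^(1/4) = 1.067888
Growth rate = 1.067888 − 1 = 0.067888 = 6.7888%

6.79%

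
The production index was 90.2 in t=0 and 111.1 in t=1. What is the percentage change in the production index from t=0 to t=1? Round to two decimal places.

23.17%

Change = (111.1 − 90.2) / 90.2 × 100
       = 20.9 / 90.2 × 100 = 23.1707%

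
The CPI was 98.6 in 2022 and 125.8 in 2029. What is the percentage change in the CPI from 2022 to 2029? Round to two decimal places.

27.59%

Change = (125.8 − 98.6) / 98.6 × 100
       = 27.2 / 98.6 × 100 = 27.5862%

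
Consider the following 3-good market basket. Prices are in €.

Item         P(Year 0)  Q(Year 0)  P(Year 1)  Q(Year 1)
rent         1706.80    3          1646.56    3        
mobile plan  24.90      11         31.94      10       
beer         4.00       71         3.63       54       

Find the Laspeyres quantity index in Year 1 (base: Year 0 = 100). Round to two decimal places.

Laspeyres quantity index uses base-period prices as weights.
ΣP(Year 0)·Q(Year 1) = 1706.80×3 + 24.90×10 + 4.00×54 = 5120.4 + 249 + 216 = 5585.4
ΣP(Year 0)·Q(Year 0) = 1706.80×3 + 24.90×11 + 4.00×71 = 5120.4 + 273.9 + 284 = 5678.3
Index = 5585.4 / 5678.3 × 100 = 98.3639

98.36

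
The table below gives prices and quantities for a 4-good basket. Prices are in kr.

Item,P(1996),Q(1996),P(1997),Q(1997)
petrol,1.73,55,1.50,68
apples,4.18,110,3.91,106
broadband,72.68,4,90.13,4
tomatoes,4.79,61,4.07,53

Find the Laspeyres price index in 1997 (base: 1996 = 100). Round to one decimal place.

Laspeyres price index uses base-period quantities as weights.
ΣP(1997)·Q(1996) = 1.50×55 + 3.91×110 + 90.13×4 + 4.07×61 = 82.5 + 430.1 + 360.52 + 248.27 = 1121.39
ΣP(1996)·Q(1996) = 1.73×55 + 4.18×110 + 72.68×4 + 4.79×61 = 95.15 + 459.8 + 290.72 + 292.19 = 1137.86
Index = 1121.39 / 1137.86 × 100 = 98.5525

98.6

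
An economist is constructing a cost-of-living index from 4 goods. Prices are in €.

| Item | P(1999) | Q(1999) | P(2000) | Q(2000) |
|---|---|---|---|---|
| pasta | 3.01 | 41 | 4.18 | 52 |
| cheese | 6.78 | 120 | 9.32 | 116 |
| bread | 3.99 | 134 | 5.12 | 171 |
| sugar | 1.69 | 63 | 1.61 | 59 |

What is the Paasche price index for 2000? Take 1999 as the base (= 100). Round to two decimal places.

131.54

Paasche price index uses current-period quantities as weights.
ΣP(2000)·Q(2000) = 4.18×52 + 9.32×116 + 5.12×171 + 1.61×59 = 217.36 + 1081.12 + 875.52 + 94.99 = 2268.99
ΣP(1999)·Q(2000) = 3.01×52 + 6.78×116 + 3.99×171 + 1.69×59 = 156.52 + 786.48 + 682.29 + 99.71 = 1725
Index = 2268.99 / 1725 × 100 = 131.5357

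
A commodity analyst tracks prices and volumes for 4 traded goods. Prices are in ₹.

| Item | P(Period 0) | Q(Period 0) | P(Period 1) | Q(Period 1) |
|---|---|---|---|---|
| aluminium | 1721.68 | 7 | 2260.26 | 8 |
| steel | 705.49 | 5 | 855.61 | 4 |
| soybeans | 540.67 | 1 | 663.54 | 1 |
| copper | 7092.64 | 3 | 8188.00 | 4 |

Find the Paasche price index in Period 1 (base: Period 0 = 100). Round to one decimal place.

120.7

Paasche price index uses current-period quantities as weights.
ΣP(Period 1)·Q(Period 1) = 2260.26×8 + 855.61×4 + 663.54×1 + 8188.00×4 = 18082.08 + 3422.44 + 663.54 + 32752 = 54920.06
ΣP(Period 0)·Q(Period 1) = 1721.68×8 + 705.49×4 + 540.67×1 + 7092.64×4 = 13773.44 + 2821.96 + 540.67 + 28370.56 = 45506.63
Index = 54920.06 / 45506.63 × 100 = 120.6858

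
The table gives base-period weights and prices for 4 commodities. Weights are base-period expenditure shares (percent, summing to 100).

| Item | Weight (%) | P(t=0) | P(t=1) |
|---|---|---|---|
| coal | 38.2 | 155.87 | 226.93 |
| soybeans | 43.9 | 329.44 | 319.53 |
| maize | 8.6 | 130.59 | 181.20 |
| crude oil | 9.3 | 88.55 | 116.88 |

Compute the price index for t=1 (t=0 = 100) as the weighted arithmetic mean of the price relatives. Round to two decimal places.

coal: 38.2 × (226.93/155.87) = 38.2 × 1.455893 = 55.6151
soybeans: 43.9 × (319.53/329.44) = 43.9 × 0.969919 = 42.5794
maize: 8.6 × (181.20/130.59) = 8.6 × 1.387549 = 11.9329
crude oil: 9.3 × (116.88/88.55) = 9.3 × 1.319932 = 12.2754
Index = Σ wᵢ·(p₁ᵢ/p₀ᵢ) = 55.6151 + 42.5794 + 11.9329 + 12.2754 = 122.4028

122.40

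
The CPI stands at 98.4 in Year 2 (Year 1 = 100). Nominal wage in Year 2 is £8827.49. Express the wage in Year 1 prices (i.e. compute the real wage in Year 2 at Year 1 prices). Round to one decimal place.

8971.0

Real = Nominal ÷ (Index/100) = 8827.49 ÷ (98.4/100)
     = 8827.49 ÷ 0.984 = 8971.0264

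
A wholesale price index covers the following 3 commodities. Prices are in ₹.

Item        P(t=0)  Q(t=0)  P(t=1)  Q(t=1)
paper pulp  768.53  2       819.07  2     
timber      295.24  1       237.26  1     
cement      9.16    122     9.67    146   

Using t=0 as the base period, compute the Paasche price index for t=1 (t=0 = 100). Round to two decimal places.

103.71

Paasche price index uses current-period quantities as weights.
ΣP(t=1)·Q(t=1) = 819.07×2 + 237.26×1 + 9.67×146 = 1638.14 + 237.26 + 1411.82 = 3287.22
ΣP(t=0)·Q(t=1) = 768.53×2 + 295.24×1 + 9.16×146 = 1537.06 + 295.24 + 1337.36 = 3169.66
Index = 3287.22 / 3169.66 × 100 = 103.7089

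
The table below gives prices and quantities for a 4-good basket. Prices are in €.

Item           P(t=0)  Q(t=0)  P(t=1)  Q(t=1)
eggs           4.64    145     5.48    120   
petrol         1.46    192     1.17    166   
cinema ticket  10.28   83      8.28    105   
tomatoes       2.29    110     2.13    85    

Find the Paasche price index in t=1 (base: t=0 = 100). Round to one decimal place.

Paasche price index uses current-period quantities as weights.
ΣP(t=1)·Q(t=1) = 5.48×120 + 1.17×166 + 8.28×105 + 2.13×85 = 657.6 + 194.22 + 869.4 + 181.05 = 1902.27
ΣP(t=0)·Q(t=1) = 4.64×120 + 1.46×166 + 10.28×105 + 2.29×85 = 556.8 + 242.36 + 1079.4 + 194.65 = 2073.21
Index = 1902.27 / 2073.21 × 100 = 91.7548

91.8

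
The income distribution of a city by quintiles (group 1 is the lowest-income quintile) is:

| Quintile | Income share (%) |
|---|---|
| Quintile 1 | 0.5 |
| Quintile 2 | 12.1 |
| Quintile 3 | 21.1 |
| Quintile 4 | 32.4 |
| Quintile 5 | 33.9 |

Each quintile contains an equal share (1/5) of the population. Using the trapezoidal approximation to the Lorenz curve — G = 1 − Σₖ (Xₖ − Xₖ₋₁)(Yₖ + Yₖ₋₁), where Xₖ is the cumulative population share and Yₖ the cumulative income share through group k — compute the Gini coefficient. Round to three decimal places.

0.348

Cumulative income shares Yₖ: 0.0050, 0.1260, 0.3370, 0.6610, 1.0000
Σ (Xₖ−Xₖ₋₁)(Yₖ+Yₖ₋₁) = (1/5)(0.0050+0.0000) + (1/5)(0.1260+0.0050) + (1/5)(0.3370+0.1260) + (1/5)(0.6610+0.3370) + (1/5)(1.0000+0.6610)
  = 0.0010 + 0.0262 + 0.0926 + 0.1996 + 0.3322 = 0.6516
G = 1 − 0.6516 = 0.3484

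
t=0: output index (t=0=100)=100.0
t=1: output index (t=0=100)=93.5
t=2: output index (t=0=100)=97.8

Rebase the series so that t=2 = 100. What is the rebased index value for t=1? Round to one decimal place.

95.6

Rebased(t=1) = 93.5 / 97.8 × 100 = 95.6033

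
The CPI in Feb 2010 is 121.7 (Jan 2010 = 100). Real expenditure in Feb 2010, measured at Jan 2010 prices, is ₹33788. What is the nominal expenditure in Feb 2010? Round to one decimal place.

41120.0

Nominal = Real × (Index/100) = 33788 × (121.7/100)
        = 33788 × 1.217 = 41119.9960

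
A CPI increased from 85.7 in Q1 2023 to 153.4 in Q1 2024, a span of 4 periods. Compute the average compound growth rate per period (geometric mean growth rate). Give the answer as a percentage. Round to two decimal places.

15.67%

Growth factor = (153.4/85.7)^(1/4) = (1.789965)^(1/4) = 1.156674
Growth rate = 1.156674 − 1 = 0.156674 = 15.6674%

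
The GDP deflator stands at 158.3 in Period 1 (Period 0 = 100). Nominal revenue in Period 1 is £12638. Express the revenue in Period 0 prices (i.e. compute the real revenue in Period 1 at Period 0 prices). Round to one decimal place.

Real = Nominal ÷ (Index/100) = 12638 ÷ (158.3/100)
     = 12638 ÷ 1.583 = 7983.5755

7983.6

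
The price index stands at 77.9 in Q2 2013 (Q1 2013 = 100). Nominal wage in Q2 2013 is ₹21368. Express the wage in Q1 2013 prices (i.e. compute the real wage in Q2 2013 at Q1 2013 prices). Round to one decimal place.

Real = Nominal ÷ (Index/100) = 21368 ÷ (77.9/100)
     = 21368 ÷ 0.779 = 27430.0385

27430.0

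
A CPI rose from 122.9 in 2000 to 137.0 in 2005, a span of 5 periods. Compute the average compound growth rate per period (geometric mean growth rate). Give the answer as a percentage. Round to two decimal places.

2.20%

Growth factor = (137.0/122.9)^(1/5) = (1.114727)^(1/5) = 1.021960
Growth rate = 1.021960 − 1 = 0.021960 = 2.1960%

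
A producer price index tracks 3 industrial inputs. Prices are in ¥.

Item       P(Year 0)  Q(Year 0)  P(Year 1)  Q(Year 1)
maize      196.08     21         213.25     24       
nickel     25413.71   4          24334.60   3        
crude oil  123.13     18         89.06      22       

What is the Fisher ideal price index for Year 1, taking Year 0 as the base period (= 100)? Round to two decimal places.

Laspeyres component (base-period weights):
ΣP(Year 1)Q(Year 0) = 213.25×21 + 24334.60×4 + 89.06×18 = 4478.25 + 97338.4 + 1603.08 = 103419.73
ΣP(Year 0)Q(Year 0) = 196.08×21 + 25413.71×4 + 123.13×18 = 4117.68 + 101654.84 + 2216.34 = 107988.86
L = 103419.73 / 107988.86 × 100 = 95.7689
Paasche component (current-period weights):
ΣP(Year 1)Q(Year 1) = 213.25×24 + 24334.60×3 + 89.06×22 = 5118 + 73003.8 + 1959.32 = 80081.12
ΣP(Year 0)Q(Year 1) = 196.08×24 + 25413.71×3 + 123.13×22 = 4705.92 + 76241.13 + 2708.86 = 83655.91
P = 80081.12 / 83655.91 × 100 = 95.7268
Fisher = √(L × P) = √(95.7689 × 95.7268) = 95.7478

95.75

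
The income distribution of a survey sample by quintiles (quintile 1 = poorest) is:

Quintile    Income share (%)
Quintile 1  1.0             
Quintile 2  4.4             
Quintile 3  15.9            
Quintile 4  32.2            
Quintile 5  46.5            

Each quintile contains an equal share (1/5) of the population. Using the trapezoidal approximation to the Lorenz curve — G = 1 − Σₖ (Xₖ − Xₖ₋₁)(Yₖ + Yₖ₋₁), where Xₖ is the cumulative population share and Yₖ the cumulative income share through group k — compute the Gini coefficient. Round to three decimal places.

0.475

Cumulative income shares Yₖ: 0.0100, 0.0540, 0.2130, 0.5350, 1.0000
Σ (Xₖ−Xₖ₋₁)(Yₖ+Yₖ₋₁) = (1/5)(0.0100+0.0000) + (1/5)(0.0540+0.0100) + (1/5)(0.2130+0.0540) + (1/5)(0.5350+0.2130) + (1/5)(1.0000+0.5350)
  = 0.0020 + 0.0128 + 0.0534 + 0.1496 + 0.3070 = 0.5248
G = 1 − 0.5248 = 0.4752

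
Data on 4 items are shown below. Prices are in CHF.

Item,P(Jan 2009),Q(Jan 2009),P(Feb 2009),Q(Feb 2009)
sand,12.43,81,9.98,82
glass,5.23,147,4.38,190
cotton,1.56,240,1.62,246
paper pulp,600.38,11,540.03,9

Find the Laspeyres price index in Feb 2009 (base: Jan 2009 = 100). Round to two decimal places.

Laspeyres price index uses base-period quantities as weights.
ΣP(Feb 2009)·Q(Jan 2009) = 9.98×81 + 4.38×147 + 1.62×240 + 540.03×11 = 808.38 + 643.86 + 388.8 + 5940.33 = 7781.37
ΣP(Jan 2009)·Q(Jan 2009) = 12.43×81 + 5.23×147 + 1.56×240 + 600.38×11 = 1006.83 + 768.81 + 374.4 + 6604.18 = 8754.22
Index = 7781.37 / 8754.22 × 100 = 88.8871

88.89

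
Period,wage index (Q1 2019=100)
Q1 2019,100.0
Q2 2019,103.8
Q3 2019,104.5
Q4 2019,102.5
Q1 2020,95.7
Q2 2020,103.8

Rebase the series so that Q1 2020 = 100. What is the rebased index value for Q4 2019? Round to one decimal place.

107.1

Rebased(Q4 2019) = 102.5 / 95.7 × 100 = 107.1055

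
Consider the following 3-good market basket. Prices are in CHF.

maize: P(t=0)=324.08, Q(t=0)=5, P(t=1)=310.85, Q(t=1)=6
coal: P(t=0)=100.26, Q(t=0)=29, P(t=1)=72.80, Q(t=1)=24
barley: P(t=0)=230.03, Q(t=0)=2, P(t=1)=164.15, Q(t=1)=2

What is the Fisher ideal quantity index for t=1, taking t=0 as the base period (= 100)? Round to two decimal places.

97.55

Laspeyres component (base-period weights):
ΣP(t=0)Q(t=1) = 324.08×6 + 100.26×24 + 230.03×2 = 1944.48 + 2406.24 + 460.06 = 4810.78
ΣP(t=0)Q(t=0) = 324.08×5 + 100.26×29 + 230.03×2 = 1620.4 + 2907.54 + 460.06 = 4988
L = 4810.78 / 4988 × 100 = 96.4471
Paasche component (current-period weights):
ΣP(t=1)Q(t=1) = 310.85×6 + 72.80×24 + 164.15×2 = 1865.1 + 1747.2 + 328.3 = 3940.6
ΣP(t=1)Q(t=0) = 310.85×5 + 72.80×29 + 164.15×2 = 1554.25 + 2111.2 + 328.3 = 3993.75
P = 3940.6 / 3993.75 × 100 = 98.6692
Fisher = √(L × P) = √(96.4471 × 98.6692) = 97.5518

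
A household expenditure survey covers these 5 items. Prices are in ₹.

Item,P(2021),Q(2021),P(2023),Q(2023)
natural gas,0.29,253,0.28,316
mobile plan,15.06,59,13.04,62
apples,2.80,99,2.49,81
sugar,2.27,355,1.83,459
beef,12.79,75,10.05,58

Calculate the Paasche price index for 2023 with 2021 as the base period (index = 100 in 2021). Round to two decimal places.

83.06

Paasche price index uses current-period quantities as weights.
ΣP(2023)·Q(2023) = 0.28×316 + 13.04×62 + 2.49×81 + 1.83×459 + 10.05×58 = 88.48 + 808.48 + 201.69 + 839.97 + 582.9 = 2521.52
ΣP(2021)·Q(2023) = 0.29×316 + 15.06×62 + 2.80×81 + 2.27×459 + 12.79×58 = 91.64 + 933.72 + 226.8 + 1041.93 + 741.82 = 3035.91
Index = 2521.52 / 3035.91 × 100 = 83.0565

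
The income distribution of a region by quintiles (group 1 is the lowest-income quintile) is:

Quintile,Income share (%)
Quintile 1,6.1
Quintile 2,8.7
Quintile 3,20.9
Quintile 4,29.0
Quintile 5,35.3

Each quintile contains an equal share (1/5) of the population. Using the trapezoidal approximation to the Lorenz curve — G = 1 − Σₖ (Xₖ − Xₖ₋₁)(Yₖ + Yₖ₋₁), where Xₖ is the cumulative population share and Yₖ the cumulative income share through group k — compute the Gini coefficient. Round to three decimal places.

Cumulative income shares Yₖ: 0.0610, 0.1480, 0.3570, 0.6470, 1.0000
Σ (Xₖ−Xₖ₋₁)(Yₖ+Yₖ₋₁) = (1/5)(0.0610+0.0000) + (1/5)(0.1480+0.0610) + (1/5)(0.3570+0.1480) + (1/5)(0.6470+0.3570) + (1/5)(1.0000+0.6470)
  = 0.0122 + 0.0418 + 0.1010 + 0.2008 + 0.3294 = 0.6852
G = 1 − 0.6852 = 0.3148

0.315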